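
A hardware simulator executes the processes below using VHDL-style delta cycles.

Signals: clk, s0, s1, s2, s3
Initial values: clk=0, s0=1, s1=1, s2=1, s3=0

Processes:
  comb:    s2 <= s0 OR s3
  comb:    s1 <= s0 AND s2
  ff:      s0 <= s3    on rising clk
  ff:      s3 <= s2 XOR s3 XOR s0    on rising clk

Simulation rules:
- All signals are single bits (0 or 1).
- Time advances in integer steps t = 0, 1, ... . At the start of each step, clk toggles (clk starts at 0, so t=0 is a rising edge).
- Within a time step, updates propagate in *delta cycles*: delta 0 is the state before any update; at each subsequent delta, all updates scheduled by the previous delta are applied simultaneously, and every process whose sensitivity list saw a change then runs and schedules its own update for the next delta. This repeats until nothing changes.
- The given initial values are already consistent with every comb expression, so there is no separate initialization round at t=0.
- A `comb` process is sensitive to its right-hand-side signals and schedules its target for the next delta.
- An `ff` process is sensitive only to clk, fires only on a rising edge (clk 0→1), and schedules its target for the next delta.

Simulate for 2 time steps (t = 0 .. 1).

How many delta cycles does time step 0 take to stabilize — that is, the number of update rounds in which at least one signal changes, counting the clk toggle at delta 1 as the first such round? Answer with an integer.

[bits: s2,s1,s0,s3,clk]
t=0: Δ0=11100 Δ1=11101 Δ2=11001 Δ3=00001 | 3Δ
t=1: Δ0=00001 Δ1=00000 | 1Δ

3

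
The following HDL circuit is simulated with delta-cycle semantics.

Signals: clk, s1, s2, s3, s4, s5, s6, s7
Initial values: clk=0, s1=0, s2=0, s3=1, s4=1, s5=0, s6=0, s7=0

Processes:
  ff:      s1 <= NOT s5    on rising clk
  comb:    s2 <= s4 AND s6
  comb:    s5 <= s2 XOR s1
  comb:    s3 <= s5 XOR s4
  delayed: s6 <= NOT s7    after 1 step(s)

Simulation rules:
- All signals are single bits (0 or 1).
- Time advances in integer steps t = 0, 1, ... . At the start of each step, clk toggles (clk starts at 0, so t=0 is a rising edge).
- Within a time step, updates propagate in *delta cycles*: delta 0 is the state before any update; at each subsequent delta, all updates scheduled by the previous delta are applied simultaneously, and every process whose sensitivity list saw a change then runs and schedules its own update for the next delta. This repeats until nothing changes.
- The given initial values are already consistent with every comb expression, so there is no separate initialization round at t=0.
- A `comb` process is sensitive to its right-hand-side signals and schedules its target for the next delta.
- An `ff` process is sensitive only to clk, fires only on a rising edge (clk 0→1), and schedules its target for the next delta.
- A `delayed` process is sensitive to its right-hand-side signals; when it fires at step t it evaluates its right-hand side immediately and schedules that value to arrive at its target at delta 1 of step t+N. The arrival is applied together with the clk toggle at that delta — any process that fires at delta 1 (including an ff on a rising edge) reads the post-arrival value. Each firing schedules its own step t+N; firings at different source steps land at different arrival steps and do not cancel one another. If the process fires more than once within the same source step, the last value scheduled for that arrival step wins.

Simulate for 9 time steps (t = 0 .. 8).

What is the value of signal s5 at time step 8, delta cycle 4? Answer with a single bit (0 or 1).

1

t=0 Δ0: clk=0 s1=0 s2=0 s5=0 s6=0 s3=1 s4=1 s7=0
  Δ1: clk:0→1
  Δ2: s1:0→1
  Δ3: s5:0→1
  Δ4: s3:1→0
  (4Δ to stable)
t=1 Δ0: clk=1 s1=1 s2=0 s5=1 s6=0 s3=0 s4=1 s7=0
  Δ1: clk:1→0
  (1Δ to stable)
t=2 Δ0: clk=0 s1=1 s2=0 s5=1 s6=0 s3=0 s4=1 s7=0
  Δ1: clk:0→1
  Δ2: s1:1→0
  Δ3: s5:1→0
  Δ4: s3:0→1
  (4Δ to stable)
t=3 Δ0: clk=1 s1=0 s2=0 s5=0 s6=0 s3=1 s4=1 s7=0
  Δ1: clk:1→0
  (1Δ to stable)
t=4 Δ0: clk=0 s1=0 s2=0 s5=0 s6=0 s3=1 s4=1 s7=0
  Δ1: clk:0→1
  Δ2: s1:0→1
  Δ3: s5:0→1
  Δ4: s3:1→0
  (4Δ to stable)
t=5 Δ0: clk=1 s1=1 s2=0 s5=1 s6=0 s3=0 s4=1 s7=0
  Δ1: clk:1→0
  (1Δ to stable)
t=6 Δ0: clk=0 s1=1 s2=0 s5=1 s6=0 s3=0 s4=1 s7=0
  Δ1: clk:0→1
  Δ2: s1:1→0
  Δ3: s5:1→0
  Δ4: s3:0→1
  (4Δ to stable)
t=7 Δ0: clk=1 s1=0 s2=0 s5=0 s6=0 s3=1 s4=1 s7=0
  Δ1: clk:1→0
  (1Δ to stable)
t=8 Δ0: clk=0 s1=0 s2=0 s5=0 s6=0 s3=1 s4=1 s7=0
  Δ1: clk:0→1
  Δ2: s1:0→1
  Δ3: s5:0→1
  Δ4: s3:1→0
  (4Δ to stable)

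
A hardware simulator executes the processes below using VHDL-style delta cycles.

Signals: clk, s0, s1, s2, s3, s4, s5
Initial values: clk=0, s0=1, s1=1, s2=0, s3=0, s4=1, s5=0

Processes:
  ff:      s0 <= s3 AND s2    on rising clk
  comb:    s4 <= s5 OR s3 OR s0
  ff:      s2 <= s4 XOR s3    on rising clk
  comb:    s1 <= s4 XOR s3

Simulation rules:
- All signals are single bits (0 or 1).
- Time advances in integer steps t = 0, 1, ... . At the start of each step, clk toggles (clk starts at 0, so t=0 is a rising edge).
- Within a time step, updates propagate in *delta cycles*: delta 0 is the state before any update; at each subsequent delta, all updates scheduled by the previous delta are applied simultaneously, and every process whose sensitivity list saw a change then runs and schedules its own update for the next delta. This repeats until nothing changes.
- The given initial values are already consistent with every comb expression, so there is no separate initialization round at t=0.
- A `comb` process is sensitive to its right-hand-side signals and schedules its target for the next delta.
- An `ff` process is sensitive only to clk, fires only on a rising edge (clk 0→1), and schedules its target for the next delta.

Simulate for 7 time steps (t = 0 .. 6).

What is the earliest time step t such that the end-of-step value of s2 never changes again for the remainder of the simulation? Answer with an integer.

2

t=0 Δ0: s3=0 s2=0 s5=0 s4=1 s1=1 clk=0 s0=1
  Δ1: clk:0→1
  Δ2: s2:0→1, s0:1→0
  Δ3: s4:1→0
  Δ4: s1:1→0
  (4Δ to stable)
t=1 Δ0: s3=0 s2=1 s5=0 s4=0 s1=0 clk=1 s0=0
  Δ1: clk:1→0
  (1Δ to stable)
t=2 Δ0: s3=0 s2=1 s5=0 s4=0 s1=0 clk=0 s0=0
  Δ1: clk:0→1
  Δ2: s2:1→0
  (2Δ to stable)
t=3 Δ0: s3=0 s2=0 s5=0 s4=0 s1=0 clk=1 s0=0
  Δ1: clk:1→0
  (1Δ to stable)
t=4 Δ0: s3=0 s2=0 s5=0 s4=0 s1=0 clk=0 s0=0
  Δ1: clk:0→1
  (1Δ to stable)
t=5 Δ0: s3=0 s2=0 s5=0 s4=0 s1=0 clk=1 s0=0
  Δ1: clk:1→0
  (1Δ to stable)
t=6 Δ0: s3=0 s2=0 s5=0 s4=0 s1=0 clk=0 s0=0
  Δ1: clk:0→1
  (1Δ to stable)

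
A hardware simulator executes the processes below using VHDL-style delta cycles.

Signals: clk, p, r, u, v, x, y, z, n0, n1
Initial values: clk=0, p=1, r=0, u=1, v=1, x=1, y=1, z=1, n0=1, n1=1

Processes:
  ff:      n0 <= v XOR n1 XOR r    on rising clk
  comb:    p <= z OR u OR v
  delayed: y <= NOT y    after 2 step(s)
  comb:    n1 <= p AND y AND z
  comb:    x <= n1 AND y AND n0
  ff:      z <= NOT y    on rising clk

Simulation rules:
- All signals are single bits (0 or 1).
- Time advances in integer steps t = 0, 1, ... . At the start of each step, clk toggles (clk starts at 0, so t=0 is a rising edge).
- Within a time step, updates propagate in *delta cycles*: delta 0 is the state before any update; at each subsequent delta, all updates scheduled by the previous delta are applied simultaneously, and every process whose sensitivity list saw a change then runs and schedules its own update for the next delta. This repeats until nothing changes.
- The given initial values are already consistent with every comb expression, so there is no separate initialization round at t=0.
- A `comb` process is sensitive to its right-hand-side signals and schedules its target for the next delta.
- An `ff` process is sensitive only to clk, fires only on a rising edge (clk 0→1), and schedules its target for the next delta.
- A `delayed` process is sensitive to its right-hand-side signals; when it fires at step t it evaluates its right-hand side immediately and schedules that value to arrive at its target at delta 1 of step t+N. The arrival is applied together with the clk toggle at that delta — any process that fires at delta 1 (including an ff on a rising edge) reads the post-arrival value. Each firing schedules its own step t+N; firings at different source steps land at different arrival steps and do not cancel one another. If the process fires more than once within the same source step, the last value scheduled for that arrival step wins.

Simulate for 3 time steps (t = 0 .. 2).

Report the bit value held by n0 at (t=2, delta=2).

1

[bits: y,r,v,x,n1,u,clk,n0,p,z]
t=0: Δ0=1011110111 Δ1=1011111111 Δ2=1011111010 Δ3=1010011010 | 3Δ
t=1: Δ0=1010011010 Δ1=1010010010 | 1Δ
t=2: Δ0=1010010010 Δ1=1010011010 Δ2=1010011110 | 2Δ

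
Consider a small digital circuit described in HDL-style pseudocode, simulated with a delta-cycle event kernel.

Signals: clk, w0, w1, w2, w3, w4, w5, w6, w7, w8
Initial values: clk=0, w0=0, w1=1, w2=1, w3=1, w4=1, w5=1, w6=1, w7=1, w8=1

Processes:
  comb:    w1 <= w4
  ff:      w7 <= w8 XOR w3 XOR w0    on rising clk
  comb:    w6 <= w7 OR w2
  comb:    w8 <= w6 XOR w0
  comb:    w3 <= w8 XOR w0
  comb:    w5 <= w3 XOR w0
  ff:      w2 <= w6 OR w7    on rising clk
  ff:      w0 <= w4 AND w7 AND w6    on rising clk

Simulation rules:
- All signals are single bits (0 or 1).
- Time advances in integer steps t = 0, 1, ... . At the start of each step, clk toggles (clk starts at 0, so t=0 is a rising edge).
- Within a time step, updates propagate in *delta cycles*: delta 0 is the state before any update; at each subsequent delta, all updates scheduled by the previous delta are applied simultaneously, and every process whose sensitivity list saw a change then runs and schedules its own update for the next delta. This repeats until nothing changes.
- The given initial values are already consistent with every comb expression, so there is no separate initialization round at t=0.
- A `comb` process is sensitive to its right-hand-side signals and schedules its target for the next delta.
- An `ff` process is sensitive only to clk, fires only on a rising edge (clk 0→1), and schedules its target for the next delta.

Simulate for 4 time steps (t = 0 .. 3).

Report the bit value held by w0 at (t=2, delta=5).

0

[bits: w7,w5,w6,clk,w0,w4,w2,w8,w3,w1]
t=0: Δ0=1110011111 Δ1=1111011111 Δ2=0111111111 Δ3=0011111001 Δ4=0111111011 Δ5=0011111011 | 5Δ
t=1: Δ0=0011111011 Δ1=0010111011 | 1Δ
t=2: Δ0=0010111011 Δ1=0011111011 Δ2=0011011011 Δ3=0111011101 Δ4=0011011111 Δ5=0111011111 | 5Δ
t=3: Δ0=0111011111 Δ1=0110011111 | 1Δ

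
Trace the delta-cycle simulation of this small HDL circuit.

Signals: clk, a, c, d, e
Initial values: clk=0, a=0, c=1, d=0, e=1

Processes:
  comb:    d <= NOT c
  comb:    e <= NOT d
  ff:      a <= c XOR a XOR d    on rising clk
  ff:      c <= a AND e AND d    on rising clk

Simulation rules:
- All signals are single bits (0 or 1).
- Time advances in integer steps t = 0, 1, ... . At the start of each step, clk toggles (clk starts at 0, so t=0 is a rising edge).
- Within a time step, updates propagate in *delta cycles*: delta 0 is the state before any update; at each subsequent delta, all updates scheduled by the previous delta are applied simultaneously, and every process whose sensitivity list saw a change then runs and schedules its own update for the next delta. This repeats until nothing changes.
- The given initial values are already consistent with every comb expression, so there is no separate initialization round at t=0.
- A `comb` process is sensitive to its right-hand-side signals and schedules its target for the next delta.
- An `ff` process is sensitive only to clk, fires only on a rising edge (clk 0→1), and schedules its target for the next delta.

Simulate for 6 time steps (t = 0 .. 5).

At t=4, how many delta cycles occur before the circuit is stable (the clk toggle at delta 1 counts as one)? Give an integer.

2

t=0 Δ0: a=0 e=1 d=0 clk=0 c=1
  Δ1: clk:0→1
  Δ2: a:0→1, c:1→0
  Δ3: d:0→1
  Δ4: e:1→0
  (4Δ to stable)
t=1 Δ0: a=1 e=0 d=1 clk=1 c=0
  Δ1: clk:1→0
  (1Δ to stable)
t=2 Δ0: a=1 e=0 d=1 clk=0 c=0
  Δ1: clk:0→1
  Δ2: a:1→0
  (2Δ to stable)
t=3 Δ0: a=0 e=0 d=1 clk=1 c=0
  Δ1: clk:1→0
  (1Δ to stable)
t=4 Δ0: a=0 e=0 d=1 clk=0 c=0
  Δ1: clk:0→1
  Δ2: a:0→1
  (2Δ to stable)
t=5 Δ0: a=1 e=0 d=1 clk=1 c=0
  Δ1: clk:1→0
  (1Δ to stable)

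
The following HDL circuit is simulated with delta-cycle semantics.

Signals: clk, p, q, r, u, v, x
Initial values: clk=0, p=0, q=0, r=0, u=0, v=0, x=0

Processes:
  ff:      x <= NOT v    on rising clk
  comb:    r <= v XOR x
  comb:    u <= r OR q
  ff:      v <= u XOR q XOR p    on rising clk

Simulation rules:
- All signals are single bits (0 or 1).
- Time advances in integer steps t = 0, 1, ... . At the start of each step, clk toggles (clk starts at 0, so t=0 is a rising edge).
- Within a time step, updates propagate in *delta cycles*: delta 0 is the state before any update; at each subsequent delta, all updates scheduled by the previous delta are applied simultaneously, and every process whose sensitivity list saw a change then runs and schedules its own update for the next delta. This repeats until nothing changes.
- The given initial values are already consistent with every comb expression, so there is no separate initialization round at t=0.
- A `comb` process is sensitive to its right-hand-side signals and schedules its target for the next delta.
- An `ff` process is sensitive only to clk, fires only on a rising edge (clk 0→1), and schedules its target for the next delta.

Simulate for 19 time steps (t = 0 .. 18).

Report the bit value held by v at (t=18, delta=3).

t0.Δ0 p=0 x=0 v=0 u=0 r=0 q=0 clk=0
t0.Δ1 p=0 x=0 v=0 u=0 r=0 q=0 clk=1
t0.Δ2 p=0 x=1 v=0 u=0 r=0 q=0 clk=1
t0.Δ3 p=0 x=1 v=0 u=0 r=1 q=0 clk=1
t0.Δ4 p=0 x=1 v=0 u=1 r=1 q=0 clk=1
t1.Δ0 p=0 x=1 v=0 u=1 r=1 q=0 clk=1
t1.Δ1 p=0 x=1 v=0 u=1 r=1 q=0 clk=0
t2.Δ0 p=0 x=1 v=0 u=1 r=1 q=0 clk=0
t2.Δ1 p=0 x=1 v=0 u=1 r=1 q=0 clk=1
t2.Δ2 p=0 x=1 v=1 u=1 r=1 q=0 clk=1
t2.Δ3 p=0 x=1 v=1 u=1 r=0 q=0 clk=1
t2.Δ4 p=0 x=1 v=1 u=0 r=0 q=0 clk=1
t3.Δ0 p=0 x=1 v=1 u=0 r=0 q=0 clk=1
t3.Δ1 p=0 x=1 v=1 u=0 r=0 q=0 clk=0
t4.Δ0 p=0 x=1 v=1 u=0 r=0 q=0 clk=0
t4.Δ1 p=0 x=1 v=1 u=0 r=0 q=0 clk=1
t4.Δ2 p=0 x=0 v=0 u=0 r=0 q=0 clk=1
t5.Δ0 p=0 x=0 v=0 u=0 r=0 q=0 clk=1
t5.Δ1 p=0 x=0 v=0 u=0 r=0 q=0 clk=0
t6.Δ0 p=0 x=0 v=0 u=0 r=0 q=0 clk=0
t6.Δ1 p=0 x=0 v=0 u=0 r=0 q=0 clk=1
t6.Δ2 p=0 x=1 v=0 u=0 r=0 q=0 clk=1
t6.Δ3 p=0 x=1 v=0 u=0 r=1 q=0 clk=1
t6.Δ4 p=0 x=1 v=0 u=1 r=1 q=0 clk=1
t7.Δ0 p=0 x=1 v=0 u=1 r=1 q=0 clk=1
t7.Δ1 p=0 x=1 v=0 u=1 r=1 q=0 clk=0
t8.Δ0 p=0 x=1 v=0 u=1 r=1 q=0 clk=0
t8.Δ1 p=0 x=1 v=0 u=1 r=1 q=0 clk=1
t8.Δ2 p=0 x=1 v=1 u=1 r=1 q=0 clk=1
t8.Δ3 p=0 x=1 v=1 u=1 r=0 q=0 clk=1
t8.Δ4 p=0 x=1 v=1 u=0 r=0 q=0 clk=1
t9.Δ0 p=0 x=1 v=1 u=0 r=0 q=0 clk=1
t9.Δ1 p=0 x=1 v=1 u=0 r=0 q=0 clk=0
t10.Δ0 p=0 x=1 v=1 u=0 r=0 q=0 clk=0
t10.Δ1 p=0 x=1 v=1 u=0 r=0 q=0 clk=1
t10.Δ2 p=0 x=0 v=0 u=0 r=0 q=0 clk=1
t11.Δ0 p=0 x=0 v=0 u=0 r=0 q=0 clk=1
t11.Δ1 p=0 x=0 v=0 u=0 r=0 q=0 clk=0
t12.Δ0 p=0 x=0 v=0 u=0 r=0 q=0 clk=0
t12.Δ1 p=0 x=0 v=0 u=0 r=0 q=0 clk=1
t12.Δ2 p=0 x=1 v=0 u=0 r=0 q=0 clk=1
t12.Δ3 p=0 x=1 v=0 u=0 r=1 q=0 clk=1
t12.Δ4 p=0 x=1 v=0 u=1 r=1 q=0 clk=1
t13.Δ0 p=0 x=1 v=0 u=1 r=1 q=0 clk=1
t13.Δ1 p=0 x=1 v=0 u=1 r=1 q=0 clk=0
t14.Δ0 p=0 x=1 v=0 u=1 r=1 q=0 clk=0
t14.Δ1 p=0 x=1 v=0 u=1 r=1 q=0 clk=1
t14.Δ2 p=0 x=1 v=1 u=1 r=1 q=0 clk=1
t14.Δ3 p=0 x=1 v=1 u=1 r=0 q=0 clk=1
t14.Δ4 p=0 x=1 v=1 u=0 r=0 q=0 clk=1
t15.Δ0 p=0 x=1 v=1 u=0 r=0 q=0 clk=1
t15.Δ1 p=0 x=1 v=1 u=0 r=0 q=0 clk=0
t16.Δ0 p=0 x=1 v=1 u=0 r=0 q=0 clk=0
t16.Δ1 p=0 x=1 v=1 u=0 r=0 q=0 clk=1
t16.Δ2 p=0 x=0 v=0 u=0 r=0 q=0 clk=1
t17.Δ0 p=0 x=0 v=0 u=0 r=0 q=0 clk=1
t17.Δ1 p=0 x=0 v=0 u=0 r=0 q=0 clk=0
t18.Δ0 p=0 x=0 v=0 u=0 r=0 q=0 clk=0
t18.Δ1 p=0 x=0 v=0 u=0 r=0 q=0 clk=1
t18.Δ2 p=0 x=1 v=0 u=0 r=0 q=0 clk=1
t18.Δ3 p=0 x=1 v=0 u=0 r=1 q=0 clk=1
t18.Δ4 p=0 x=1 v=0 u=1 r=1 q=0 clk=1

0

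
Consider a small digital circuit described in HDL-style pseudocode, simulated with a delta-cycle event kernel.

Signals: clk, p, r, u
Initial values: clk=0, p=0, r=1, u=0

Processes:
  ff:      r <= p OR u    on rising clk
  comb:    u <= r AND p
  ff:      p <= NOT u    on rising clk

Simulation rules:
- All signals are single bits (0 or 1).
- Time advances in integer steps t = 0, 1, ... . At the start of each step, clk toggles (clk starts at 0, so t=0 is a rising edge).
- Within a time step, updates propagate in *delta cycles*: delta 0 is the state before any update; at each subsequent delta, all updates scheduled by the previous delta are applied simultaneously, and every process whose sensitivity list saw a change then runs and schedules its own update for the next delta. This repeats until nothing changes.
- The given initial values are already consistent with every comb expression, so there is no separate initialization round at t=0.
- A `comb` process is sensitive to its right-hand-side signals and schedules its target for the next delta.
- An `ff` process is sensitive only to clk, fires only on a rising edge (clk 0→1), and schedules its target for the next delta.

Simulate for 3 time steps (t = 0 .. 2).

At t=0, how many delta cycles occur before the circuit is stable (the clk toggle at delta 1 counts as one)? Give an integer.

2

t=0 Δ0: r=1 p=0 clk=0 u=0
  Δ1: clk:0→1
  Δ2: r:1→0, p:0→1
  (2Δ to stable)
t=1 Δ0: r=0 p=1 clk=1 u=0
  Δ1: clk:1→0
  (1Δ to stable)
t=2 Δ0: r=0 p=1 clk=0 u=0
  Δ1: clk:0→1
  Δ2: r:0→1
  Δ3: u:0→1
  (3Δ to stable)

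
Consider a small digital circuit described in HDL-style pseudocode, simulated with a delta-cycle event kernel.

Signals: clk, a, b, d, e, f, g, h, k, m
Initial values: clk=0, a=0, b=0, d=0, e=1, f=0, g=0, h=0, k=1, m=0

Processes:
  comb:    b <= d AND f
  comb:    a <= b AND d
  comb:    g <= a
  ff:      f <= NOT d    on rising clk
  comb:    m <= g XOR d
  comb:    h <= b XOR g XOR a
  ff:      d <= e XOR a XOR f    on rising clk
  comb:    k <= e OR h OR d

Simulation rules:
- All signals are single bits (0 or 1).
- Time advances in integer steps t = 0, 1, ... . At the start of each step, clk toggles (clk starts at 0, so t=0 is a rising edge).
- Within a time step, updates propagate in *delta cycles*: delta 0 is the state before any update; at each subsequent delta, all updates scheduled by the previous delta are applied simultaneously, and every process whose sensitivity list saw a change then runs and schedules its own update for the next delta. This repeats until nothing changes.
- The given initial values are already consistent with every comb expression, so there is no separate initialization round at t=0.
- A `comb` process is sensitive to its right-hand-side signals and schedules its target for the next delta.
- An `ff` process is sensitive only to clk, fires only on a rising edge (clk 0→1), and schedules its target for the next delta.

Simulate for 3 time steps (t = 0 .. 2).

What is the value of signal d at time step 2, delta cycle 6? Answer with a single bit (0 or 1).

1

t0.Δ0 h=0 d=0 g=0 f=0 b=0 clk=0 m=0 e=1 k=1 a=0
t0.Δ1 h=0 d=0 g=0 f=0 b=0 clk=1 m=0 e=1 k=1 a=0
t0.Δ2 h=0 d=1 g=0 f=1 b=0 clk=1 m=0 e=1 k=1 a=0
t0.Δ3 h=0 d=1 g=0 f=1 b=1 clk=1 m=1 e=1 k=1 a=0
t0.Δ4 h=1 d=1 g=0 f=1 b=1 clk=1 m=1 e=1 k=1 a=1
t0.Δ5 h=0 d=1 g=1 f=1 b=1 clk=1 m=1 e=1 k=1 a=1
t0.Δ6 h=1 d=1 g=1 f=1 b=1 clk=1 m=0 e=1 k=1 a=1
t1.Δ0 h=1 d=1 g=1 f=1 b=1 clk=1 m=0 e=1 k=1 a=1
t1.Δ1 h=1 d=1 g=1 f=1 b=1 clk=0 m=0 e=1 k=1 a=1
t2.Δ0 h=1 d=1 g=1 f=1 b=1 clk=0 m=0 e=1 k=1 a=1
t2.Δ1 h=1 d=1 g=1 f=1 b=1 clk=1 m=0 e=1 k=1 a=1
t2.Δ2 h=1 d=1 g=1 f=0 b=1 clk=1 m=0 e=1 k=1 a=1
t2.Δ3 h=1 d=1 g=1 f=0 b=0 clk=1 m=0 e=1 k=1 a=1
t2.Δ4 h=0 d=1 g=1 f=0 b=0 clk=1 m=0 e=1 k=1 a=0
t2.Δ5 h=1 d=1 g=0 f=0 b=0 clk=1 m=0 e=1 k=1 a=0
t2.Δ6 h=0 d=1 g=0 f=0 b=0 clk=1 m=1 e=1 k=1 a=0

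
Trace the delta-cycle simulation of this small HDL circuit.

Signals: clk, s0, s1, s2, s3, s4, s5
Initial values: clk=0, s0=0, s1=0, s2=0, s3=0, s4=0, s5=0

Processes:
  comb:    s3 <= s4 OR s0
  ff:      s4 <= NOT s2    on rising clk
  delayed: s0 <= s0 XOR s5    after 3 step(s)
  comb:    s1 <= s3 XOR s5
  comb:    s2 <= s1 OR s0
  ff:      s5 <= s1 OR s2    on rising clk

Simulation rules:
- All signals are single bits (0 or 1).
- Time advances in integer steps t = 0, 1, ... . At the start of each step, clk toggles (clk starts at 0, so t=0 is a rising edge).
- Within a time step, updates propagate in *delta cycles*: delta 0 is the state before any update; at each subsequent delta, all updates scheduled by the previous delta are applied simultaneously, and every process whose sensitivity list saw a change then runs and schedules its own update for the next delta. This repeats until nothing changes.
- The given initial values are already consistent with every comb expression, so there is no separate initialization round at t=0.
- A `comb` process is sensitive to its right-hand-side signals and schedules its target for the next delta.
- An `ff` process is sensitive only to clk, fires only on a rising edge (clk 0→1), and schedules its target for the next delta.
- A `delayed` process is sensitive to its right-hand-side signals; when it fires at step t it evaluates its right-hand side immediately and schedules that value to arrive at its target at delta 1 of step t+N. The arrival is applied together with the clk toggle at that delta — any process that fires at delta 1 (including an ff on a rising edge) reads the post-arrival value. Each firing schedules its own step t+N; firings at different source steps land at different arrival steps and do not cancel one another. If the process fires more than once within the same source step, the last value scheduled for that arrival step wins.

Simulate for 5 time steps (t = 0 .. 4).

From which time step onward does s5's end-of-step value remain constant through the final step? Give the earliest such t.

2

[bits: s5,s4,s0,s1,s2,clk,s3]
t=0: Δ0=0000000 Δ1=0000010 Δ2=0100010 Δ3=0100011 Δ4=0101011 Δ5=0101111 | 5Δ
t=1: Δ0=0101111 Δ1=0101101 | 1Δ
t=2: Δ0=0101101 Δ1=0101111 Δ2=1001111 Δ3=1000110 Δ4=1001010 Δ5=1001110 | 5Δ
t=3: Δ0=1001110 Δ1=1001100 | 1Δ
t=4: Δ0=1001100 Δ1=1001110 | 1Δ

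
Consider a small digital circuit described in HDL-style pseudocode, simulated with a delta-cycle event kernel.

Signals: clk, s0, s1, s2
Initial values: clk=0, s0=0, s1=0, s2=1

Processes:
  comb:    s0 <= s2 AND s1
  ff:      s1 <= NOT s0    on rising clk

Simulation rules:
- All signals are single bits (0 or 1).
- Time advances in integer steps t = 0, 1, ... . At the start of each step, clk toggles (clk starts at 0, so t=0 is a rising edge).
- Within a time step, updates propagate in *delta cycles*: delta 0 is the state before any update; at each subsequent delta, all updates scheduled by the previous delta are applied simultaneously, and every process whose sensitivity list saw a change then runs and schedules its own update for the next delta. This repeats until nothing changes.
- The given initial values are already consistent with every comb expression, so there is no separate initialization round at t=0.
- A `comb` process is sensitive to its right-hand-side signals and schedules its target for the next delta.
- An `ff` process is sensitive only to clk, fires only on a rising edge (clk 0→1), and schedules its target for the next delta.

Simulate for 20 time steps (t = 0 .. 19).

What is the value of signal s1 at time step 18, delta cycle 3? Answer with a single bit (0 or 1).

t0.Δ0 s2=1 s1=0 s0=0 clk=0
t0.Δ1 s2=1 s1=0 s0=0 clk=1
t0.Δ2 s2=1 s1=1 s0=0 clk=1
t0.Δ3 s2=1 s1=1 s0=1 clk=1
t1.Δ0 s2=1 s1=1 s0=1 clk=1
t1.Δ1 s2=1 s1=1 s0=1 clk=0
t2.Δ0 s2=1 s1=1 s0=1 clk=0
t2.Δ1 s2=1 s1=1 s0=1 clk=1
t2.Δ2 s2=1 s1=0 s0=1 clk=1
t2.Δ3 s2=1 s1=0 s0=0 clk=1
t3.Δ0 s2=1 s1=0 s0=0 clk=1
t3.Δ1 s2=1 s1=0 s0=0 clk=0
t4.Δ0 s2=1 s1=0 s0=0 clk=0
t4.Δ1 s2=1 s1=0 s0=0 clk=1
t4.Δ2 s2=1 s1=1 s0=0 clk=1
t4.Δ3 s2=1 s1=1 s0=1 clk=1
t5.Δ0 s2=1 s1=1 s0=1 clk=1
t5.Δ1 s2=1 s1=1 s0=1 clk=0
t6.Δ0 s2=1 s1=1 s0=1 clk=0
t6.Δ1 s2=1 s1=1 s0=1 clk=1
t6.Δ2 s2=1 s1=0 s0=1 clk=1
t6.Δ3 s2=1 s1=0 s0=0 clk=1
t7.Δ0 s2=1 s1=0 s0=0 clk=1
t7.Δ1 s2=1 s1=0 s0=0 clk=0
t8.Δ0 s2=1 s1=0 s0=0 clk=0
t8.Δ1 s2=1 s1=0 s0=0 clk=1
t8.Δ2 s2=1 s1=1 s0=0 clk=1
t8.Δ3 s2=1 s1=1 s0=1 clk=1
t9.Δ0 s2=1 s1=1 s0=1 clk=1
t9.Δ1 s2=1 s1=1 s0=1 clk=0
t10.Δ0 s2=1 s1=1 s0=1 clk=0
t10.Δ1 s2=1 s1=1 s0=1 clk=1
t10.Δ2 s2=1 s1=0 s0=1 clk=1
t10.Δ3 s2=1 s1=0 s0=0 clk=1
t11.Δ0 s2=1 s1=0 s0=0 clk=1
t11.Δ1 s2=1 s1=0 s0=0 clk=0
t12.Δ0 s2=1 s1=0 s0=0 clk=0
t12.Δ1 s2=1 s1=0 s0=0 clk=1
t12.Δ2 s2=1 s1=1 s0=0 clk=1
t12.Δ3 s2=1 s1=1 s0=1 clk=1
t13.Δ0 s2=1 s1=1 s0=1 clk=1
t13.Δ1 s2=1 s1=1 s0=1 clk=0
t14.Δ0 s2=1 s1=1 s0=1 clk=0
t14.Δ1 s2=1 s1=1 s0=1 clk=1
t14.Δ2 s2=1 s1=0 s0=1 clk=1
t14.Δ3 s2=1 s1=0 s0=0 clk=1
t15.Δ0 s2=1 s1=0 s0=0 clk=1
t15.Δ1 s2=1 s1=0 s0=0 clk=0
t16.Δ0 s2=1 s1=0 s0=0 clk=0
t16.Δ1 s2=1 s1=0 s0=0 clk=1
t16.Δ2 s2=1 s1=1 s0=0 clk=1
t16.Δ3 s2=1 s1=1 s0=1 clk=1
t17.Δ0 s2=1 s1=1 s0=1 clk=1
t17.Δ1 s2=1 s1=1 s0=1 clk=0
t18.Δ0 s2=1 s1=1 s0=1 clk=0
t18.Δ1 s2=1 s1=1 s0=1 clk=1
t18.Δ2 s2=1 s1=0 s0=1 clk=1
t18.Δ3 s2=1 s1=0 s0=0 clk=1
t19.Δ0 s2=1 s1=0 s0=0 clk=1
t19.Δ1 s2=1 s1=0 s0=0 clk=0

0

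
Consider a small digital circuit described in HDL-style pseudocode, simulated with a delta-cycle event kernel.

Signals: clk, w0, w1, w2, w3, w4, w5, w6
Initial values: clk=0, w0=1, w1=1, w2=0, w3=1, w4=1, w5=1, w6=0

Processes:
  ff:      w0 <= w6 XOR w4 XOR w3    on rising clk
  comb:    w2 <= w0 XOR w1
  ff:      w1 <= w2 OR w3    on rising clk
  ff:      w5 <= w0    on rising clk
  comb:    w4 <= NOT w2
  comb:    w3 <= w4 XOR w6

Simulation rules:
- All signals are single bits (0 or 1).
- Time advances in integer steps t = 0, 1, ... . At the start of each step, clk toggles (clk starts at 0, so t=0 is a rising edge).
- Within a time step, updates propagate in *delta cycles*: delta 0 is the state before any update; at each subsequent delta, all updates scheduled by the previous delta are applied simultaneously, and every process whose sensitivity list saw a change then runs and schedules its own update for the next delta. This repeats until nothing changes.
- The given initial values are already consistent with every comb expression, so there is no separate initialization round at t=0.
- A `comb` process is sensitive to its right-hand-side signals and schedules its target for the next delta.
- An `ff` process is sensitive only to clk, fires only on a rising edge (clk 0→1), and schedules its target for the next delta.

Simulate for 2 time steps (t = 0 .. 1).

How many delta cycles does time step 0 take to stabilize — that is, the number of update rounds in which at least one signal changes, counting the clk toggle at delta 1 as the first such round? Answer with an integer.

5

[bits: w4,w5,w6,w0,w1,clk,w2,w3]
t=0: Δ0=11011001 Δ1=11011101 Δ2=11001101 Δ3=11001111 Δ4=01001111 Δ5=01001110 | 5Δ
t=1: Δ0=01001110 Δ1=01001010 | 1Δ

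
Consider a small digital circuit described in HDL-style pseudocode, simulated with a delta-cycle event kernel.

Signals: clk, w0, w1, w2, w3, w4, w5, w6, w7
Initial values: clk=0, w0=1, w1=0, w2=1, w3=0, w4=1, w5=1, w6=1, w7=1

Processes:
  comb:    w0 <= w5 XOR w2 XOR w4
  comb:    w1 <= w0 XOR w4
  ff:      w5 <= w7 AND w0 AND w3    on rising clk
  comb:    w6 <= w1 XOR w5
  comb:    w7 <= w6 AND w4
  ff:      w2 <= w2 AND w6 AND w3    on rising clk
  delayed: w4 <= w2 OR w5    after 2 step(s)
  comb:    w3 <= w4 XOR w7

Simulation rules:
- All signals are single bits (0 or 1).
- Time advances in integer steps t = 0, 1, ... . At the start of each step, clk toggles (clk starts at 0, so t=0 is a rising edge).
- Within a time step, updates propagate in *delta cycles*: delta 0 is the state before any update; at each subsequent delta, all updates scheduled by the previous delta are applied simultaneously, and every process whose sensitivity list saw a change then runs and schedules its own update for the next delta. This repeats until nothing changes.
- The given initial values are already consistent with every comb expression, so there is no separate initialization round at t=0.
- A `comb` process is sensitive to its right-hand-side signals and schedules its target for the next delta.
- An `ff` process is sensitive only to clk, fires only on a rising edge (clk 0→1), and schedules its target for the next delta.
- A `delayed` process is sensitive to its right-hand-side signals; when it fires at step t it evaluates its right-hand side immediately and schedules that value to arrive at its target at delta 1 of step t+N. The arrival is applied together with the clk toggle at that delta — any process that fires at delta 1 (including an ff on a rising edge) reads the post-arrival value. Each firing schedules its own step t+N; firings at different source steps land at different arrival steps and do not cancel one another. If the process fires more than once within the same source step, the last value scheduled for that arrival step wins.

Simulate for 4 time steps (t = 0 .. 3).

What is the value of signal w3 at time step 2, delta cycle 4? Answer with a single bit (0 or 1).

0

t0.Δ0 w7=1 w1=0 w0=1 w5=1 w3=0 w2=1 w4=1 w6=1 clk=0
t0.Δ1 w7=1 w1=0 w0=1 w5=1 w3=0 w2=1 w4=1 w6=1 clk=1
t0.Δ2 w7=1 w1=0 w0=1 w5=0 w3=0 w2=0 w4=1 w6=1 clk=1
t0.Δ3 w7=1 w1=0 w0=1 w5=0 w3=0 w2=0 w4=1 w6=0 clk=1
t0.Δ4 w7=0 w1=0 w0=1 w5=0 w3=0 w2=0 w4=1 w6=0 clk=1
t0.Δ5 w7=0 w1=0 w0=1 w5=0 w3=1 w2=0 w4=1 w6=0 clk=1
t1.Δ0 w7=0 w1=0 w0=1 w5=0 w3=1 w2=0 w4=1 w6=0 clk=1
t1.Δ1 w7=0 w1=0 w0=1 w5=0 w3=1 w2=0 w4=1 w6=0 clk=0
t2.Δ0 w7=0 w1=0 w0=1 w5=0 w3=1 w2=0 w4=1 w6=0 clk=0
t2.Δ1 w7=0 w1=0 w0=1 w5=0 w3=1 w2=0 w4=0 w6=0 clk=1
t2.Δ2 w7=0 w1=1 w0=0 w5=0 w3=0 w2=0 w4=0 w6=0 clk=1
t2.Δ3 w7=0 w1=0 w0=0 w5=0 w3=0 w2=0 w4=0 w6=1 clk=1
t2.Δ4 w7=0 w1=0 w0=0 w5=0 w3=0 w2=0 w4=0 w6=0 clk=1
t3.Δ0 w7=0 w1=0 w0=0 w5=0 w3=0 w2=0 w4=0 w6=0 clk=1
t3.Δ1 w7=0 w1=0 w0=0 w5=0 w3=0 w2=0 w4=0 w6=0 clk=0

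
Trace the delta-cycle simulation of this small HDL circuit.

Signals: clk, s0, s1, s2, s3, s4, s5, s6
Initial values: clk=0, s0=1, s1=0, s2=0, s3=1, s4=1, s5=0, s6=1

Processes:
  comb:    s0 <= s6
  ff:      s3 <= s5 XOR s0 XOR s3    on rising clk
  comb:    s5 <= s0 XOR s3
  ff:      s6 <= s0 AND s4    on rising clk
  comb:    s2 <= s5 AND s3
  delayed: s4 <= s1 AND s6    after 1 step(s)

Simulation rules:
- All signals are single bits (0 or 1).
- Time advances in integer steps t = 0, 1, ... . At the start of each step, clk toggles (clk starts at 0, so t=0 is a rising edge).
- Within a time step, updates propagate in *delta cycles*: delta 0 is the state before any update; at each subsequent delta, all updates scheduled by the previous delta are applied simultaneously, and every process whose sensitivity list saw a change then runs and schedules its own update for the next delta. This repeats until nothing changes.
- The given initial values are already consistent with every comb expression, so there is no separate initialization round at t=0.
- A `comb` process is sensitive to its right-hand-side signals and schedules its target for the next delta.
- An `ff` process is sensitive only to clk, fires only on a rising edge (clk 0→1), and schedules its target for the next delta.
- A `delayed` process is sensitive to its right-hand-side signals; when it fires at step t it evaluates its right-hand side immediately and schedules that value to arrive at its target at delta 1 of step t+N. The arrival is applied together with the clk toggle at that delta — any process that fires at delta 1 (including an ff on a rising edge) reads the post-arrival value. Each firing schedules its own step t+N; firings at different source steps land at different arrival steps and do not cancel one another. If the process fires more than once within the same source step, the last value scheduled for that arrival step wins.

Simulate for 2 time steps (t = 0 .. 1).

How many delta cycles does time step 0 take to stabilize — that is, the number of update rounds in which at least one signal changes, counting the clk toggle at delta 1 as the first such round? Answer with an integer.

t0.Δ0 clk=0 s5=0 s1=0 s3=1 s6=1 s2=0 s4=1 s0=1
t0.Δ1 clk=1 s5=0 s1=0 s3=1 s6=1 s2=0 s4=1 s0=1
t0.Δ2 clk=1 s5=0 s1=0 s3=0 s6=1 s2=0 s4=1 s0=1
t0.Δ3 clk=1 s5=1 s1=0 s3=0 s6=1 s2=0 s4=1 s0=1
t1.Δ0 clk=1 s5=1 s1=0 s3=0 s6=1 s2=0 s4=1 s0=1
t1.Δ1 clk=0 s5=1 s1=0 s3=0 s6=1 s2=0 s4=1 s0=1

3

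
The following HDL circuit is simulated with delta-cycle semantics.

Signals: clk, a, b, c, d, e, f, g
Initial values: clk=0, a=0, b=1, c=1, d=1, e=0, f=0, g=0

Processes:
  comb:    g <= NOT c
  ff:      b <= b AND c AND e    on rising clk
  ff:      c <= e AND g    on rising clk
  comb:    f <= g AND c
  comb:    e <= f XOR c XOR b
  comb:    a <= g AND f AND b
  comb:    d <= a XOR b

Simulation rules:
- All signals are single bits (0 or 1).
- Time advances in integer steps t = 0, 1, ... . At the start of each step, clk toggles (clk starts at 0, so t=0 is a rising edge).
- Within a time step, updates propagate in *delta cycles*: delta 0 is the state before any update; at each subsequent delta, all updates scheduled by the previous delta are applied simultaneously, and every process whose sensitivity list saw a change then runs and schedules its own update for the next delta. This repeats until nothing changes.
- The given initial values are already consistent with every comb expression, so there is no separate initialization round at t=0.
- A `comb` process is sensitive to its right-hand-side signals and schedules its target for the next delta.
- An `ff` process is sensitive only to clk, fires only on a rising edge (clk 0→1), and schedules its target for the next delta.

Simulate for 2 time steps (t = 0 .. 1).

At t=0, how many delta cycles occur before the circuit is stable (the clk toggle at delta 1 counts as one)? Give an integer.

t0.Δ0 d=1 b=1 a=0 g=0 clk=0 c=1 f=0 e=0
t0.Δ1 d=1 b=1 a=0 g=0 clk=1 c=1 f=0 e=0
t0.Δ2 d=1 b=0 a=0 g=0 clk=1 c=0 f=0 e=0
t0.Δ3 d=0 b=0 a=0 g=1 clk=1 c=0 f=0 e=0
t1.Δ0 d=0 b=0 a=0 g=1 clk=1 c=0 f=0 e=0
t1.Δ1 d=0 b=0 a=0 g=1 clk=0 c=0 f=0 e=0

3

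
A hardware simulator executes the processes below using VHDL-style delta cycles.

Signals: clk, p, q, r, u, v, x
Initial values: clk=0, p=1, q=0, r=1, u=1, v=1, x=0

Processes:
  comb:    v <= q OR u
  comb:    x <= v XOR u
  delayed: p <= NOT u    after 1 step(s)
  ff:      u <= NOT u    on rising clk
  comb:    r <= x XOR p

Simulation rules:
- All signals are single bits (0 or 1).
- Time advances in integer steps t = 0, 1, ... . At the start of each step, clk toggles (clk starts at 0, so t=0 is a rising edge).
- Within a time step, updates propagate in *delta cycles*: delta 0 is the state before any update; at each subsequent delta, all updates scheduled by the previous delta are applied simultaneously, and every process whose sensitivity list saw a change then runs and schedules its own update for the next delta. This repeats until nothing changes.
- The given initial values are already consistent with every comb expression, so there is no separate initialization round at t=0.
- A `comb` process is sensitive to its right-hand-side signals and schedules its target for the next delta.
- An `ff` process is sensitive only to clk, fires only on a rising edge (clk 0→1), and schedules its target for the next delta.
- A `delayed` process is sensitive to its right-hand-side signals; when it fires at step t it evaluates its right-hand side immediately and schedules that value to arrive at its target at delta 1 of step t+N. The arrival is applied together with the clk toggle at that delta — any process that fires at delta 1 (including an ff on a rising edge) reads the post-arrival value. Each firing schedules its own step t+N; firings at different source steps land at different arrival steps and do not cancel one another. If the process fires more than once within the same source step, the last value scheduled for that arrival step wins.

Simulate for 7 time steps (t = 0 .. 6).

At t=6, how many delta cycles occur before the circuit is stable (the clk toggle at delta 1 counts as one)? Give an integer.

t=0 Δ0: v=1 q=0 p=1 x=0 u=1 r=1 clk=0
  Δ1: clk:0→1
  Δ2: u:1→0
  Δ3: v:1→0, x:0→1
  Δ4: x:1→0, r:1→0
  Δ5: r:0→1
  (5Δ to stable)
t=1 Δ0: v=0 q=0 p=1 x=0 u=0 r=1 clk=1
  Δ1: clk:1→0
  (1Δ to stable)
t=2 Δ0: v=0 q=0 p=1 x=0 u=0 r=1 clk=0
  Δ1: clk:0→1
  Δ2: u:0→1
  Δ3: v:0→1, x:0→1
  Δ4: x:1→0, r:1→0
  Δ5: r:0→1
  (5Δ to stable)
t=3 Δ0: v=1 q=0 p=1 x=0 u=1 r=1 clk=1
  Δ1: p:1→0, clk:1→0
  Δ2: r:1→0
  (2Δ to stable)
t=4 Δ0: v=1 q=0 p=0 x=0 u=1 r=0 clk=0
  Δ1: clk:0→1
  Δ2: u:1→0
  Δ3: v:1→0, x:0→1
  Δ4: x:1→0, r:0→1
  Δ5: r:1→0
  (5Δ to stable)
t=5 Δ0: v=0 q=0 p=0 x=0 u=0 r=0 clk=1
  Δ1: p:0→1, clk:1→0
  Δ2: r:0→1
  (2Δ to stable)
t=6 Δ0: v=0 q=0 p=1 x=0 u=0 r=1 clk=0
  Δ1: clk:0→1
  Δ2: u:0→1
  Δ3: v:0→1, x:0→1
  Δ4: x:1→0, r:1→0
  Δ5: r:0→1
  (5Δ to stable)

5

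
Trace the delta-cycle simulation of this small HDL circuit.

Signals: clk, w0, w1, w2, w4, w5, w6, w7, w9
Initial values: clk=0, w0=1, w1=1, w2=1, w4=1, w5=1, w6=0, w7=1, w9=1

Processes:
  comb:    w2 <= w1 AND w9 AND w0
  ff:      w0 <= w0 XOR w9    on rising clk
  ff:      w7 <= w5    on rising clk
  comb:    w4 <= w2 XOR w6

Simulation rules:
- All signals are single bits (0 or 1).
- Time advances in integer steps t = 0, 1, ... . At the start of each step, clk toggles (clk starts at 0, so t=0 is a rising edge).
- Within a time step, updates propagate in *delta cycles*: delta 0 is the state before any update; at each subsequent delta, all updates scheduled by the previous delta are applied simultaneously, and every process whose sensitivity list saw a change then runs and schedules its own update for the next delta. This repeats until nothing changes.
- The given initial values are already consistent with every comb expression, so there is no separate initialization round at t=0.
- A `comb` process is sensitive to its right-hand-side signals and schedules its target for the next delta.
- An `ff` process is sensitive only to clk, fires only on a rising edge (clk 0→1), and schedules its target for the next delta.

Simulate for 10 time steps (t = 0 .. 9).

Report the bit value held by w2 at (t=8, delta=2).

[bits: w4,clk,w6,w5,w9,w0,w2,w1,w7]
t=0: Δ0=100111111 Δ1=110111111 Δ2=110110111 Δ3=110110011 Δ4=010110011 | 4Δ
t=1: Δ0=010110011 Δ1=000110011 | 1Δ
t=2: Δ0=000110011 Δ1=010110011 Δ2=010111011 Δ3=010111111 Δ4=110111111 | 4Δ
t=3: Δ0=110111111 Δ1=100111111 | 1Δ
t=4: Δ0=100111111 Δ1=110111111 Δ2=110110111 Δ3=110110011 Δ4=010110011 | 4Δ
t=5: Δ0=010110011 Δ1=000110011 | 1Δ
t=6: Δ0=000110011 Δ1=010110011 Δ2=010111011 Δ3=010111111 Δ4=110111111 | 4Δ
t=7: Δ0=110111111 Δ1=100111111 | 1Δ
t=8: Δ0=100111111 Δ1=110111111 Δ2=110110111 Δ3=110110011 Δ4=010110011 | 4Δ
t=9: Δ0=010110011 Δ1=000110011 | 1Δ

1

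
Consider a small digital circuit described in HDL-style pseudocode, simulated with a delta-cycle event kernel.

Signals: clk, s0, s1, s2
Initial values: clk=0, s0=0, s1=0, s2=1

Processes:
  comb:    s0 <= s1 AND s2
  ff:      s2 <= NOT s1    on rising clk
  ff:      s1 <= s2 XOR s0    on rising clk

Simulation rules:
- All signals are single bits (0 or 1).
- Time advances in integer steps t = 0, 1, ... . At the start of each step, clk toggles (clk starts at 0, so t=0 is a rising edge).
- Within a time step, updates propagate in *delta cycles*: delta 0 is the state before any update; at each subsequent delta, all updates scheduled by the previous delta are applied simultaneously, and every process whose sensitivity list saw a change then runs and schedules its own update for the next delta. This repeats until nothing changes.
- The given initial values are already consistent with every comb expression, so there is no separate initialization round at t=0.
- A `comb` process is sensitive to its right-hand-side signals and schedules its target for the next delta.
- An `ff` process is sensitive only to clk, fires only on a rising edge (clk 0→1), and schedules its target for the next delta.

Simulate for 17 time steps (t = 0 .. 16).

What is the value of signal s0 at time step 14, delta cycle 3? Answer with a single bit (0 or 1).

0

t0.Δ0 clk=0 s1=0 s2=1 s0=0
t0.Δ1 clk=1 s1=0 s2=1 s0=0
t0.Δ2 clk=1 s1=1 s2=1 s0=0
t0.Δ3 clk=1 s1=1 s2=1 s0=1
t1.Δ0 clk=1 s1=1 s2=1 s0=1
t1.Δ1 clk=0 s1=1 s2=1 s0=1
t2.Δ0 clk=0 s1=1 s2=1 s0=1
t2.Δ1 clk=1 s1=1 s2=1 s0=1
t2.Δ2 clk=1 s1=0 s2=0 s0=1
t2.Δ3 clk=1 s1=0 s2=0 s0=0
t3.Δ0 clk=1 s1=0 s2=0 s0=0
t3.Δ1 clk=0 s1=0 s2=0 s0=0
t4.Δ0 clk=0 s1=0 s2=0 s0=0
t4.Δ1 clk=1 s1=0 s2=0 s0=0
t4.Δ2 clk=1 s1=0 s2=1 s0=0
t5.Δ0 clk=1 s1=0 s2=1 s0=0
t5.Δ1 clk=0 s1=0 s2=1 s0=0
t6.Δ0 clk=0 s1=0 s2=1 s0=0
t6.Δ1 clk=1 s1=0 s2=1 s0=0
t6.Δ2 clk=1 s1=1 s2=1 s0=0
t6.Δ3 clk=1 s1=1 s2=1 s0=1
t7.Δ0 clk=1 s1=1 s2=1 s0=1
t7.Δ1 clk=0 s1=1 s2=1 s0=1
t8.Δ0 clk=0 s1=1 s2=1 s0=1
t8.Δ1 clk=1 s1=1 s2=1 s0=1
t8.Δ2 clk=1 s1=0 s2=0 s0=1
t8.Δ3 clk=1 s1=0 s2=0 s0=0
t9.Δ0 clk=1 s1=0 s2=0 s0=0
t9.Δ1 clk=0 s1=0 s2=0 s0=0
t10.Δ0 clk=0 s1=0 s2=0 s0=0
t10.Δ1 clk=1 s1=0 s2=0 s0=0
t10.Δ2 clk=1 s1=0 s2=1 s0=0
t11.Δ0 clk=1 s1=0 s2=1 s0=0
t11.Δ1 clk=0 s1=0 s2=1 s0=0
t12.Δ0 clk=0 s1=0 s2=1 s0=0
t12.Δ1 clk=1 s1=0 s2=1 s0=0
t12.Δ2 clk=1 s1=1 s2=1 s0=0
t12.Δ3 clk=1 s1=1 s2=1 s0=1
t13.Δ0 clk=1 s1=1 s2=1 s0=1
t13.Δ1 clk=0 s1=1 s2=1 s0=1
t14.Δ0 clk=0 s1=1 s2=1 s0=1
t14.Δ1 clk=1 s1=1 s2=1 s0=1
t14.Δ2 clk=1 s1=0 s2=0 s0=1
t14.Δ3 clk=1 s1=0 s2=0 s0=0
t15.Δ0 clk=1 s1=0 s2=0 s0=0
t15.Δ1 clk=0 s1=0 s2=0 s0=0
t16.Δ0 clk=0 s1=0 s2=0 s0=0
t16.Δ1 clk=1 s1=0 s2=0 s0=0
t16.Δ2 clk=1 s1=0 s2=1 s0=0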